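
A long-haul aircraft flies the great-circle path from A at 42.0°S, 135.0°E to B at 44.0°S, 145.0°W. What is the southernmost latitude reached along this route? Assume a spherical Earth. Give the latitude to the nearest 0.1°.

≈ 50.6°S

The great circle lies in the plane with unit normal n̂ = (p₁ × p₂)/|p₁ × p₂|.
Here n̂_z ≈ +0.634; the vertex latitude is φ_max = arccos|n̂_z| ≈ 50.6°.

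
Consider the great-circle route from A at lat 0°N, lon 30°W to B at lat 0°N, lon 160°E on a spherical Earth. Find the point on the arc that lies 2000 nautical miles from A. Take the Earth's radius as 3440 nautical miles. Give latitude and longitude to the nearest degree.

≈ lat 0°N, lon 63°W

The haversine formula gives a central angle δ ≈ 2.967 rad (170.0°) between the endpoints. The total great-circle distance is δ·R ≈ 2.967 × 3440 ≈ 10207 nmi, so the target fraction is f = 2000/10207 ≈ 0.196.
Interpolate at f ≈ 0.196 with slerp weights a = sin((1−f)δ)/sin δ ≈ 3.950, b = sin(fδ)/sin δ ≈ 3.163.
p = a·p₁ + b·p₂ ≈ (0.449, -0.893, 0.000); φ = arcsin(p_z) ≈ 0.00°, λ = atan2(p_y, p_x) ≈ -63.31°.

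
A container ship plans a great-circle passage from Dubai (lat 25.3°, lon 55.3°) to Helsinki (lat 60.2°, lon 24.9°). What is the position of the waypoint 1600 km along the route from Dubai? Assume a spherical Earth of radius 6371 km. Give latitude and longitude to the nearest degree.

≈ lat 38°, lon 48°

The haversine formula gives a central angle δ ≈ 0.710 rad (40.7°) between the endpoints. The total great-circle distance is δ·R ≈ 0.710 × 6371 ≈ 4523 km, so the target fraction is f = 1600/4523 ≈ 0.354.
Interpolate at f ≈ 0.354 with slerp weights a = sin((1−f)δ)/sin δ ≈ 0.679, b = sin(fδ)/sin δ ≈ 0.381.
p = a·p₁ + b·p₂ ≈ (0.522, 0.585, 0.621); φ = arcsin(p_z) ≈ 38.41°, λ = atan2(p_y, p_x) ≈ 48.27°.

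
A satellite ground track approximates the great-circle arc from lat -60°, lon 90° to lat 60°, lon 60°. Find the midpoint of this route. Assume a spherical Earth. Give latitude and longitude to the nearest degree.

The haversine formula gives a central angle δ ≈ 2.134 rad (122.2°) between the endpoints.
Interpolate at f = 1/2 with slerp weights a = sin((1−f)δ)/sin δ ≈ 1.035, b = sin(fδ)/sin δ ≈ 1.035.
p = a·p₁ + b·p₂ ≈ (0.259, 0.966, 0.000); φ = arcsin(p_z) ≈ 0.00°, λ = atan2(p_y, p_x) ≈ 75.00°.

≈ lat 0°, lon 75°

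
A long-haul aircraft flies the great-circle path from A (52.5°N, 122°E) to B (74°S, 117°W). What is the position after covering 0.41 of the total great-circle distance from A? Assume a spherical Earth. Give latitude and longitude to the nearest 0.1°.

The haversine formula gives a central angle δ ≈ 2.585 rad (148.1°) between the endpoints.
Interpolate at f = 0.41 with slerp weights a = sin((1−f)δ)/sin δ ≈ 1.891, b = sin(fδ)/sin δ ≈ 1.651.
p = a·p₁ + b·p₂ ≈ (-0.817, 0.571, -0.087); φ = arcsin(p_z) ≈ -4.99°, λ = atan2(p_y, p_x) ≈ 145.05°.

≈ (5.0°S, 145.1°E)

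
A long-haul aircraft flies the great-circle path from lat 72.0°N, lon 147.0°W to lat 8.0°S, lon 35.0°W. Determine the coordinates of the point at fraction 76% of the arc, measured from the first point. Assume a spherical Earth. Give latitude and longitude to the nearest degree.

≈ lat 16°N, lon 42°W

Write both endpoints as unit vectors p₁, p₂ with components (cos φ cos λ, cos φ sin λ, sin φ).
The central angle between the endpoints is δ = arccos(p₁·p₂) ≈ 1.820 rad (104.3°).
Interpolate at f = 0.76 with slerp weights a = sin((1−f)δ)/sin δ ≈ 0.437, b = sin(fδ)/sin δ ≈ 1.014.
p = a·p₁ + b·p₂ ≈ (0.709, -0.649, 0.274); φ = arcsin(p_z) ≈ 15.91°, λ = atan2(p_y, p_x) ≈ -42.47°.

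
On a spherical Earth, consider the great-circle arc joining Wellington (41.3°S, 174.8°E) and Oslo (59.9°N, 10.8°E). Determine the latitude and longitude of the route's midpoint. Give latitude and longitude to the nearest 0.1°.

≈ 34.1°N, 147.6°E

Write both endpoints as unit vectors p₁, p₂ with components (cos φ cos λ, cos φ sin λ, sin φ).
The central angle between the endpoints is δ = arccos(p₁·p₂) ≈ 2.774 rad (158.9°).
Interpolate at f = 1/2 with slerp weights a = sin((1−f)δ)/sin δ ≈ 2.735, b = sin(fδ)/sin δ ≈ 2.735.
p = a·p₁ + b·p₂ ≈ (-0.699, 0.443, 0.561); φ = arcsin(p_z) ≈ 34.14°, λ = atan2(p_y, p_x) ≈ 147.62°.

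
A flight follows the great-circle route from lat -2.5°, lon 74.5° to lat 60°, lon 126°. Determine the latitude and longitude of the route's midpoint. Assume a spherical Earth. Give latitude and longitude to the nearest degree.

≈ lat 31°, lon 91°

Write both endpoints as unit vectors p₁, p₂ with components (cos φ cos λ, cos φ sin λ, sin φ).
The central angle between the endpoints is δ = arccos(p₁·p₂) ≈ 1.294 rad (74.1°).
Interpolate at f = 1/2 with slerp weights a = sin((1−f)δ)/sin δ ≈ 0.627, b = sin(fδ)/sin δ ≈ 0.627.
p = a·p₁ + b·p₂ ≈ (-0.017, 0.857, 0.515); φ = arcsin(p_z) ≈ 31.02°, λ = atan2(p_y, p_x) ≈ 91.13°.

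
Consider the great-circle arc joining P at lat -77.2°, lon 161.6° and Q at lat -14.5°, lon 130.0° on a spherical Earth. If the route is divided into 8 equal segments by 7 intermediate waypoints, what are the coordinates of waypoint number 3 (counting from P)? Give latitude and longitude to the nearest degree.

Write both endpoints as unit vectors p₁, p₂ with components (cos φ cos λ, cos φ sin λ, sin φ).
The central angle between the endpoints is δ = arccos(p₁·p₂) ≈ 1.130 rad (64.7°).
Interpolate at f = 3/8 with slerp weights a = sin((1−f)δ)/sin δ ≈ 0.718, b = sin(fδ)/sin δ ≈ 0.455.
p = a·p₁ + b·p₂ ≈ (-0.434, 0.387, -0.814); φ = arcsin(p_z) ≈ -54.44°, λ = atan2(p_y, p_x) ≈ 138.24°.

≈ lat -54°, lon 138°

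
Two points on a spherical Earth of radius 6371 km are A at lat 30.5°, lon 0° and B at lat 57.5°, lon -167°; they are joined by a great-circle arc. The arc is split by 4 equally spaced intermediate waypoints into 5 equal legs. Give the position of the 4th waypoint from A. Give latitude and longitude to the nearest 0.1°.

≈ lat 75.0°, lon -153.4°

Convert each endpoint to a unit vector on the sphere (x = cos φ cos λ, y = cos φ sin λ, z = sin φ).
The central angle between the endpoints is δ = arccos(p₁·p₂) ≈ 1.594 rad (91.3°).
Interpolate at f = 4/5 with slerp weights a = sin((1−f)δ)/sin δ ≈ 0.313, b = sin(fδ)/sin δ ≈ 0.957.
p = a·p₁ + b·p₂ ≈ (-0.231, -0.116, 0.966); φ = arcsin(p_z) ≈ 75.04°, λ = atan2(p_y, p_x) ≈ -153.39°.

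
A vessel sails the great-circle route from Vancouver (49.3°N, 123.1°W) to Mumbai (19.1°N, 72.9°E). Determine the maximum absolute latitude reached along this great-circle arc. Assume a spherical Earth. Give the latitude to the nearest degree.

≈ 80°N

The great circle lies in the plane with unit normal n̂ = (p₁ × p₂)/|p₁ × p₂|.
Here n̂_z ≈ -0.181; the vertex latitude is φ_max = arccos|n̂_z| ≈ 79.6°.
Check via Clairaut: cos φ_max = |cos φ₁| · sin C = cos(49.3°)·sin(16.1°) ≈ 0.181, again giving ≈ 79.6°.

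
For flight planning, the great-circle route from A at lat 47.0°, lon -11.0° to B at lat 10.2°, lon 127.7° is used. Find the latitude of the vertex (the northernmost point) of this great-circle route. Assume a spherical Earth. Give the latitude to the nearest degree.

≈ 61°

The great circle lies in the plane with unit normal n̂ = (p₁ × p₂)/|p₁ × p₂|.
Here n̂_z ≈ +0.478; the vertex latitude is φ_max = arccos|n̂_z| ≈ 61.5°.
Check via Clairaut: cos φ_max = |cos φ₁| · sin C = cos(47.0°)·sin(44.5°) ≈ 0.478, again giving ≈ 61.5°.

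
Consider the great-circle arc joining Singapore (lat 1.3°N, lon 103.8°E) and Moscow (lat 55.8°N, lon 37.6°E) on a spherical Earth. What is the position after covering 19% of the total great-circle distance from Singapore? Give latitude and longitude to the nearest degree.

≈ lat 13°N, lon 96°E

Convert each endpoint to a unit vector on the sphere (x = cos φ cos λ, y = cos φ sin λ, z = sin φ).
The central angle between the endpoints is δ = arccos(p₁·p₂) ≈ 1.323 rad (75.8°).
Interpolate at f = 0.19 with slerp weights a = sin((1−f)δ)/sin δ ≈ 0.906, b = sin(fδ)/sin δ ≈ 0.257.
p = a·p₁ + b·p₂ ≈ (-0.102, 0.967, 0.233); φ = arcsin(p_z) ≈ 13.46°, λ = atan2(p_y, p_x) ≈ 96.00°.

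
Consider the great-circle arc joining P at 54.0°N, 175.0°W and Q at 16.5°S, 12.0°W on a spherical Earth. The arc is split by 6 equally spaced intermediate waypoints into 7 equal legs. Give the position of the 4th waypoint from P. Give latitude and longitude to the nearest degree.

Write both endpoints as unit vectors p₁, p₂ with components (cos φ cos λ, cos φ sin λ, sin φ).
The central angle between the endpoints is δ = arccos(p₁·p₂) ≈ 2.448 rad (140.2°).
Interpolate at f = 4/7 with slerp weights a = sin((1−f)δ)/sin δ ≈ 1.355, b = sin(fδ)/sin δ ≈ 1.540.
p = a·p₁ + b·p₂ ≈ (0.651, -0.377, 0.659); φ = arcsin(p_z) ≈ 41.23°, λ = atan2(p_y, p_x) ≈ -30.04°.

≈ 41°N, 30°W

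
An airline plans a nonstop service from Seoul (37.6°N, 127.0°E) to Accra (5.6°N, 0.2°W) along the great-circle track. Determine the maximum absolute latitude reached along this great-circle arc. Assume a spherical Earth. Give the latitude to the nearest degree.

The great circle lies in the plane with unit normal n̂ = (p₁ × p₂)/|p₁ × p₂|.
Here n̂_z ≈ -0.691; the vertex latitude is φ_max = arccos|n̂_z| ≈ 46.3°.

≈ 46°N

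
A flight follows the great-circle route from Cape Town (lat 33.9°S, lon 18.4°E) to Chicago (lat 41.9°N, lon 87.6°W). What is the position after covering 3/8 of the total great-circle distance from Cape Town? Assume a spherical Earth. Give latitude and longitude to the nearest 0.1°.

≈ lat 4.2°S, lon 19.6°W

From cos δ = sin φ₁ sin φ₂ + cos φ₁ cos φ₂ cos Δλ, the central angle is δ ≈ 2.145 rad (122.9°).
Interpolate at f = 3/8 with slerp weights a = sin((1−f)δ)/sin δ ≈ 1.159, b = sin(fδ)/sin δ ≈ 0.858.
p = a·p₁ + b·p₂ ≈ (0.940, -0.334, -0.074); φ = arcsin(p_z) ≈ -4.23°, λ = atan2(p_y, p_x) ≈ -19.57°.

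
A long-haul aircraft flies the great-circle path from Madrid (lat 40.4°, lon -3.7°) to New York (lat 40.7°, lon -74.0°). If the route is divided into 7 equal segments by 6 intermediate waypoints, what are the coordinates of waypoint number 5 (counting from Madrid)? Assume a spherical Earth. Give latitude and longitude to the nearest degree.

Convert each endpoint to a unit vector on the sphere (x = cos φ cos λ, y = cos φ sin λ, z = sin φ).
The central angle between the endpoints is δ = arccos(p₁·p₂) ≈ 0.906 rad (51.9°).
Interpolate at f = 5/7 with slerp weights a = sin((1−f)δ)/sin δ ≈ 0.325, b = sin(fδ)/sin δ ≈ 0.766.
p = a·p₁ + b·p₂ ≈ (0.407, -0.574, 0.710); φ = arcsin(p_z) ≈ 45.26°, λ = atan2(p_y, p_x) ≈ -54.66°.

≈ lat 45°, lon -55°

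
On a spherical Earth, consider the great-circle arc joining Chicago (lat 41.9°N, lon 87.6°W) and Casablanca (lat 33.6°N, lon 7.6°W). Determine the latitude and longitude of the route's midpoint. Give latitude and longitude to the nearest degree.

Write both endpoints as unit vectors p₁, p₂ with components (cos φ cos λ, cos φ sin λ, sin φ).
The central angle between the endpoints is δ = arccos(p₁·p₂) ≈ 1.073 rad (61.5°).
Interpolate at f = 1/2 with slerp weights a = sin((1−f)δ)/sin δ ≈ 0.582, b = sin(fδ)/sin δ ≈ 0.582.
p = a·p₁ + b·p₂ ≈ (0.498, -0.497, 0.710); φ = arcsin(p_z) ≈ 45.27°, λ = atan2(p_y, p_x) ≈ -44.90°.

≈ lat 45°N, lon 45°W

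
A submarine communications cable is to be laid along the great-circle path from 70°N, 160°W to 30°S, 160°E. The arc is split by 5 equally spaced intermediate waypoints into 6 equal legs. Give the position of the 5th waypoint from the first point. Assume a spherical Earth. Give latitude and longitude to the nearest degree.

Convert each endpoint to a unit vector on the sphere (x = cos φ cos λ, y = cos φ sin λ, z = sin φ).
The central angle between the endpoints is δ = arccos(p₁·p₂) ≈ 1.816 rad (104.1°).
Interpolate at f = 5/6 with slerp weights a = sin((1−f)δ)/sin δ ≈ 0.307, b = sin(fδ)/sin δ ≈ 1.029.
p = a·p₁ + b·p₂ ≈ (-0.936, 0.269, -0.226); φ = arcsin(p_z) ≈ -13.05°, λ = atan2(p_y, p_x) ≈ 163.98°.

≈ 13°S, 164°E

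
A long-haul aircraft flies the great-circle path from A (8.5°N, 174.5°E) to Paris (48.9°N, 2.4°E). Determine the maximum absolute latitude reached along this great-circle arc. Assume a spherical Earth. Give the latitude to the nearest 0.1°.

The great circle lies in the plane with unit normal n̂ = (p₁ × p₂)/|p₁ × p₂|.
Here n̂_z ≈ -0.106; the vertex latitude is φ_max = arccos|n̂_z| ≈ 83.9°.

≈ 83.9°N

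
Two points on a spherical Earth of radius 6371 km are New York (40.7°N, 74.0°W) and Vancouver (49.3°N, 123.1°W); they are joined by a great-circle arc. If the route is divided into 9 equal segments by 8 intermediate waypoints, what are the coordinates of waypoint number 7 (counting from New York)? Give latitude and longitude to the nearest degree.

≈ 49°N, 111°W

The haversine formula gives a central angle δ ≈ 0.613 rad (35.1°) between the endpoints.
Interpolate at f = 7/9 with slerp weights a = sin((1−f)δ)/sin δ ≈ 0.236, b = sin(fδ)/sin δ ≈ 0.798.
p = a·p₁ + b·p₂ ≈ (-0.235, -0.608, 0.759); φ = arcsin(p_z) ≈ 49.34°, λ = atan2(p_y, p_x) ≈ -111.12°.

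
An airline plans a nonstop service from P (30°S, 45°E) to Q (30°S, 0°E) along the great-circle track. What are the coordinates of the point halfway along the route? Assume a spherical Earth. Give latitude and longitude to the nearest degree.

The haversine formula gives a central angle δ ≈ 0.676 rad (38.7°) between the endpoints.
Interpolate at f = 1/2 with slerp weights a = sin((1−f)δ)/sin δ ≈ 0.530, b = sin(fδ)/sin δ ≈ 0.530.
p = a·p₁ + b·p₂ ≈ (0.783, 0.325, -0.530); φ = arcsin(p_z) ≈ -32.00°, λ = atan2(p_y, p_x) ≈ 22.50°.

≈ (32°S, 22°E)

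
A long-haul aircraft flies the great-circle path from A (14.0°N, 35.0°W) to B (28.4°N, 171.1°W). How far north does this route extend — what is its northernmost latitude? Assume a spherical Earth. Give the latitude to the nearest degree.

The great circle lies in the plane with unit normal n̂ = (p₁ × p₂)/|p₁ × p₂|.
Here n̂_z ≈ -0.683; the vertex latitude is φ_max = arccos|n̂_z| ≈ 46.9°.
Check via Clairaut: cos φ_max = |cos φ₁| · sin C = cos(14.0°)·sin(44.8°) ≈ 0.683, again giving ≈ 46.9°.

≈ 47°N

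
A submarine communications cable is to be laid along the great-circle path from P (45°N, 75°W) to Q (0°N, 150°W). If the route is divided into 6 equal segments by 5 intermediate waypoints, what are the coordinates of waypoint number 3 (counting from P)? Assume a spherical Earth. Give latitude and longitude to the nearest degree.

≈ (27°N, 120°W)

Write both endpoints as unit vectors p₁, p₂ with components (cos φ cos λ, cos φ sin λ, sin φ).
The central angle between the endpoints is δ = arccos(p₁·p₂) ≈ 1.387 rad (79.5°).
Interpolate at f = 3/6 with slerp weights a = sin((1−f)δ)/sin δ ≈ 0.650, b = sin(fδ)/sin δ ≈ 0.650.
p = a·p₁ + b·p₂ ≈ (-0.444, -0.769, 0.460); φ = arcsin(p_z) ≈ 27.37°, λ = atan2(p_y, p_x) ≈ -120.00°.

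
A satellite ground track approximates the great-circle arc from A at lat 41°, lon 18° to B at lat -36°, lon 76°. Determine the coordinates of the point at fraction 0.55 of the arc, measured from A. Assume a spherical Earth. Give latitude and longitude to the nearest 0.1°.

≈ lat -1.1°, lon 50.5°

Write both endpoints as unit vectors p₁, p₂ with components (cos φ cos λ, cos φ sin λ, sin φ).
The central angle between the endpoints is δ = arccos(p₁·p₂) ≈ 1.633 rad (93.6°).
Interpolate at f = 0.55 with slerp weights a = sin((1−f)δ)/sin δ ≈ 0.672, b = sin(fδ)/sin δ ≈ 0.784.
p = a·p₁ + b·p₂ ≈ (0.636, 0.772, -0.020); φ = arcsin(p_z) ≈ -1.14°, λ = atan2(p_y, p_x) ≈ 50.53°.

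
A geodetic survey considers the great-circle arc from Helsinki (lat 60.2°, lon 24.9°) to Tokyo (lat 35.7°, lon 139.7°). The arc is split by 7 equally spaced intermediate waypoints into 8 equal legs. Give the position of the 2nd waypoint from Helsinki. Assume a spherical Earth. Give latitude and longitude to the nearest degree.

Convert each endpoint to a unit vector on the sphere (x = cos φ cos λ, y = cos φ sin λ, z = sin φ).
The central angle between the endpoints is δ = arccos(p₁·p₂) ≈ 1.227 rad (70.3°).
Interpolate at f = 2/8 with slerp weights a = sin((1−f)δ)/sin δ ≈ 0.845, b = sin(fδ)/sin δ ≈ 0.321.
p = a·p₁ + b·p₂ ≈ (0.182, 0.345, 0.921); φ = arcsin(p_z) ≈ 67.01°, λ = atan2(p_y, p_x) ≈ 62.16°.

≈ lat 67°, lon 62°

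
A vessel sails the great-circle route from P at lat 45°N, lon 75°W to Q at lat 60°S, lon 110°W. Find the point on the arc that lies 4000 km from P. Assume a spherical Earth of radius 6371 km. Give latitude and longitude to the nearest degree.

Write both endpoints as unit vectors p₁, p₂ with components (cos φ cos λ, cos φ sin λ, sin φ).
The central angle between the endpoints is δ = arccos(p₁·p₂) ≈ 1.899 rad (108.8°). The total great-circle distance is δ·R ≈ 1.899 × 6371 ≈ 12101 km, so the target fraction is f = 4000/12101 ≈ 0.331.
Interpolate at f ≈ 0.331 with slerp weights a = sin((1−f)δ)/sin δ ≈ 1.010, b = sin(fδ)/sin δ ≈ 0.621.
p = a·p₁ + b·p₂ ≈ (0.079, -0.981, 0.176); φ = arcsin(p_z) ≈ 10.16°, λ = atan2(p_y, p_x) ≈ -85.42°.

≈ lat 10°N, lon 85°W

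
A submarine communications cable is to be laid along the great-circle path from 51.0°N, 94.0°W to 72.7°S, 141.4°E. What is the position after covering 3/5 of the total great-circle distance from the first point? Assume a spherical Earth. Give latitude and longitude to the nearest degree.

Write both endpoints as unit vectors p₁, p₂ with components (cos φ cos λ, cos φ sin λ, sin φ).
The central angle between the endpoints is δ = arccos(p₁·p₂) ≈ 2.583 rad (148.0°).
Interpolate at f = 3/5 with slerp weights a = sin((1−f)δ)/sin δ ≈ 1.622, b = sin(fδ)/sin δ ≈ 1.888.
p = a·p₁ + b·p₂ ≈ (-0.510, -0.668, -0.542); φ = arcsin(p_z) ≈ -32.81°, λ = atan2(p_y, p_x) ≈ -127.35°.

≈ 33°S, 127°W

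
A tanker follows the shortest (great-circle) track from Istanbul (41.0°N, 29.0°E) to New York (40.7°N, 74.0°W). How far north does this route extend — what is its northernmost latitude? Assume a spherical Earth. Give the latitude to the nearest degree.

≈ 54°N

The great circle lies in the plane with unit normal n̂ = (p₁ × p₂)/|p₁ × p₂|.
Here n̂_z ≈ -0.584; the vertex latitude is φ_max = arccos|n̂_z| ≈ 54.2°.
Check via Clairaut: cos φ_max = |cos φ₁| · sin C = cos(41.0°)·sin(50.7°) ≈ 0.584, again giving ≈ 54.2°.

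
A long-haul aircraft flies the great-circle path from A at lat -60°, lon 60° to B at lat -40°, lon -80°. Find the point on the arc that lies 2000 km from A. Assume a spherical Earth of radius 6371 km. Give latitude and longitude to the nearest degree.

The haversine formula gives a central angle δ ≈ 1.304 rad (74.7°) between the endpoints. The total great-circle distance is δ·R ≈ 1.304 × 6371 ≈ 8310 km, so the target fraction is f = 2000/8310 ≈ 0.241.
Interpolate at f ≈ 0.241 with slerp weights a = sin((1−f)δ)/sin δ ≈ 0.867, b = sin(fδ)/sin δ ≈ 0.320.
p = a·p₁ + b·p₂ ≈ (0.259, 0.134, -0.956); φ = arcsin(p_z) ≈ -73.03°, λ = atan2(p_y, p_x) ≈ 27.31°.

≈ lat -73°, lon 27°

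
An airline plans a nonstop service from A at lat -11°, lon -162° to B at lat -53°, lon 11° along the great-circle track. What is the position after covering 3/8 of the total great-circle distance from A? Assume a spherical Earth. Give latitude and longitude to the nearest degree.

Write both endpoints as unit vectors p₁, p₂ with components (cos φ cos λ, cos φ sin λ, sin φ).
The central angle between the endpoints is δ = arccos(p₁·p₂) ≈ 2.020 rad (115.7°).
Interpolate at f = 3/8 with slerp weights a = sin((1−f)δ)/sin δ ≈ 1.058, b = sin(fδ)/sin δ ≈ 0.763.
p = a·p₁ + b·p₂ ≈ (-0.537, -0.233, -0.811); φ = arcsin(p_z) ≈ -54.18°, λ = atan2(p_y, p_x) ≈ -156.52°.

≈ lat -54°, lon -157°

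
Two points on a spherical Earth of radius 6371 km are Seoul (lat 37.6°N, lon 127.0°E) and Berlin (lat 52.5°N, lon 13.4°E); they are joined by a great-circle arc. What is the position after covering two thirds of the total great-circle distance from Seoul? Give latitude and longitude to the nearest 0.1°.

≈ lat 62.4°N, lon 55.9°E

From cos δ = sin φ₁ sin φ₂ + cos φ₁ cos φ₂ cos Δλ, the central angle is δ ≈ 1.276 rad (73.1°).
Interpolate at f = 2/3 with slerp weights a = sin((1−f)δ)/sin δ ≈ 0.431, b = sin(fδ)/sin δ ≈ 0.786.
p = a·p₁ + b·p₂ ≈ (0.260, 0.384, 0.886); φ = arcsin(p_z) ≈ 62.41°, λ = atan2(p_y, p_x) ≈ 55.91°.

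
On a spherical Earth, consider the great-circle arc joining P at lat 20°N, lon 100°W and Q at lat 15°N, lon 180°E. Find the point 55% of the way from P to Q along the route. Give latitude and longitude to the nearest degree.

The haversine formula gives a central angle δ ≈ 1.322 rad (75.8°) between the endpoints.
Interpolate at f = 0.55 with slerp weights a = sin((1−f)δ)/sin δ ≈ 0.578, b = sin(fδ)/sin δ ≈ 0.686.
p = a·p₁ + b·p₂ ≈ (-0.757, -0.535, 0.375); φ = arcsin(p_z) ≈ 22.04°, λ = atan2(p_y, p_x) ≈ -144.74°.

≈ lat 22°N, lon 145°W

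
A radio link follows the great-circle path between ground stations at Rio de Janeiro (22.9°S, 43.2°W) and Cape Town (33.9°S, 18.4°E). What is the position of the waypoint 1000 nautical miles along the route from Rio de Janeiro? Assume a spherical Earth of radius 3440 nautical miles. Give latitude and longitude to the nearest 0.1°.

≈ (29.3°S, 26.1°W)

Write both endpoints as unit vectors p₁, p₂ with components (cos φ cos λ, cos φ sin λ, sin φ).
The central angle between the endpoints is δ = arccos(p₁·p₂) ≈ 0.951 rad (54.5°). The total great-circle distance is δ·R ≈ 0.951 × 3440 ≈ 3272 nmi, so the target fraction is f = 1000/3272 ≈ 0.306.
Interpolate at f ≈ 0.306 with slerp weights a = sin((1−f)δ)/sin δ ≈ 0.754, b = sin(fδ)/sin δ ≈ 0.352.
p = a·p₁ + b·p₂ ≈ (0.783, -0.383, -0.490); φ = arcsin(p_z) ≈ -29.31°, λ = atan2(p_y, p_x) ≈ -26.05°.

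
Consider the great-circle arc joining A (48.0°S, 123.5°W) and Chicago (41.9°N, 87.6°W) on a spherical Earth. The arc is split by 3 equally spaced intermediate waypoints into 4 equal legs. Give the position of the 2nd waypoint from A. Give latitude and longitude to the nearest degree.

Convert each endpoint to a unit vector on the sphere (x = cos φ cos λ, y = cos φ sin λ, z = sin φ).
The central angle between the endpoints is δ = arccos(p₁·p₂) ≈ 1.664 rad (95.3°).
Interpolate at f = 2/4 with slerp weights a = sin((1−f)δ)/sin δ ≈ 0.742, b = sin(fδ)/sin δ ≈ 0.742.
p = a·p₁ + b·p₂ ≈ (-0.251, -0.966, -0.056); φ = arcsin(p_z) ≈ -3.21°, λ = atan2(p_y, p_x) ≈ -104.56°.

≈ (3°S, 105°W)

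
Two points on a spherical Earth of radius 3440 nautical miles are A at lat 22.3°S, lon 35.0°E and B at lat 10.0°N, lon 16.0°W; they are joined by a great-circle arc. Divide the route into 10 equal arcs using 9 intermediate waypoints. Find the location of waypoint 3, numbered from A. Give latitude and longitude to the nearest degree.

≈ lat 13°S, lon 19°E

The haversine formula gives a central angle δ ≈ 1.038 rad (59.5°) between the endpoints.
Interpolate at f = 3/10 with slerp weights a = sin((1−f)δ)/sin δ ≈ 0.771, b = sin(fδ)/sin δ ≈ 0.356.
p = a·p₁ + b·p₂ ≈ (0.921, 0.313, -0.231); φ = arcsin(p_z) ≈ -13.35°, λ = atan2(p_y, p_x) ≈ 18.75°.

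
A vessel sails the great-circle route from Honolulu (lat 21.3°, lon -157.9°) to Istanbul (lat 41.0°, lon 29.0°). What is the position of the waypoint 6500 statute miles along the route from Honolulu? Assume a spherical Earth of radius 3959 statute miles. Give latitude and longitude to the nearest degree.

Convert each endpoint to a unit vector on the sphere (x = cos φ cos λ, y = cos φ sin λ, z = sin φ).
The central angle between the endpoints is δ = arccos(p₁·p₂) ≈ 2.049 rad (117.4°). The total great-circle distance is δ·R ≈ 2.049 × 3959 ≈ 8110 mi, so the target fraction is f = 6500/8110 ≈ 0.801.
Interpolate at f ≈ 0.801 with slerp weights a = sin((1−f)δ)/sin δ ≈ 0.445, b = sin(fδ)/sin δ ≈ 1.123.
p = a·p₁ + b·p₂ ≈ (0.357, 0.255, 0.899); φ = arcsin(p_z) ≈ 63.99°, λ = atan2(p_y, p_x) ≈ 35.53°.

≈ lat 64°, lon 36°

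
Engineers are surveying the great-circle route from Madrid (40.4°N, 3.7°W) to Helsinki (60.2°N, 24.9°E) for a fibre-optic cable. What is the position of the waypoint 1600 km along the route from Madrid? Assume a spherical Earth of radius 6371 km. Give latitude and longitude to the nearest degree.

Convert each endpoint to a unit vector on the sphere (x = cos φ cos λ, y = cos φ sin λ, z = sin φ).
The central angle between the endpoints is δ = arccos(p₁·p₂) ≈ 0.463 rad (26.5°). The total great-circle distance is δ·R ≈ 0.463 × 6371 ≈ 2950 km, so the target fraction is f = 1600/2950 ≈ 0.542.
Interpolate at f ≈ 0.542 with slerp weights a = sin((1−f)δ)/sin δ ≈ 0.471, b = sin(fδ)/sin δ ≈ 0.556.
p = a·p₁ + b·p₂ ≈ (0.609, 0.093, 0.788); φ = arcsin(p_z) ≈ 52.00°, λ = atan2(p_y, p_x) ≈ 8.71°.

≈ (52°N, 9°E)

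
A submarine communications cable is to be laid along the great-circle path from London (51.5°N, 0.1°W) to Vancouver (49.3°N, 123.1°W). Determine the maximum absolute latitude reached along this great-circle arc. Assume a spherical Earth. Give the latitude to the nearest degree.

The great circle lies in the plane with unit normal n̂ = (p₁ × p₂)/|p₁ × p₂|.
Here n̂_z ≈ -0.367; the vertex latitude is φ_max = arccos|n̂_z| ≈ 68.5°.
Check via Clairaut: cos φ_max = |cos φ₁| · sin C = cos(51.5°)·sin(36.1°) ≈ 0.367, again giving ≈ 68.5°.

≈ 68°N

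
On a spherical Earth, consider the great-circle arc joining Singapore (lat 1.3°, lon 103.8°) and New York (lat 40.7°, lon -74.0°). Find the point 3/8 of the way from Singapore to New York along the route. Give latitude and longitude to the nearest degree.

≈ lat 53°, lon 101°

From cos δ = sin φ₁ sin φ₂ + cos φ₁ cos φ₂ cos Δλ, the central angle is δ ≈ 2.408 rad (138.0°).
Interpolate at f = 3/8 with slerp weights a = sin((1−f)δ)/sin δ ≈ 1.490, b = sin(fδ)/sin δ ≈ 1.172.
p = a·p₁ + b·p₂ ≈ (-0.110, 0.592, 0.798); φ = arcsin(p_z) ≈ 52.96°, λ = atan2(p_y, p_x) ≈ 100.55°.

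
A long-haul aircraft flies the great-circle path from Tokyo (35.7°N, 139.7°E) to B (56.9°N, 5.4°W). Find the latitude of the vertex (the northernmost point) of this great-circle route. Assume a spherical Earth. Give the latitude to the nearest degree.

The great circle lies in the plane with unit normal n̂ = (p₁ × p₂)/|p₁ × p₂|.
Here n̂_z ≈ -0.256; the vertex latitude is φ_max = arccos|n̂_z| ≈ 75.2°.

≈ 75°N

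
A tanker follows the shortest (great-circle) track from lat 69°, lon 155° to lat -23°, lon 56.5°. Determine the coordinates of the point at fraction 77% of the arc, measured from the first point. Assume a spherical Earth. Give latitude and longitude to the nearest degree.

≈ lat 1°, lon 66°

Convert each endpoint to a unit vector on the sphere (x = cos φ cos λ, y = cos φ sin λ, z = sin φ).
The central angle between the endpoints is δ = arccos(p₁·p₂) ≈ 1.997 rad (114.4°).
Interpolate at f = 0.77 with slerp weights a = sin((1−f)δ)/sin δ ≈ 0.487, b = sin(fδ)/sin δ ≈ 1.098.
p = a·p₁ + b·p₂ ≈ (0.400, 0.916, 0.026); φ = arcsin(p_z) ≈ 1.47°, λ = atan2(p_y, p_x) ≈ 66.44°.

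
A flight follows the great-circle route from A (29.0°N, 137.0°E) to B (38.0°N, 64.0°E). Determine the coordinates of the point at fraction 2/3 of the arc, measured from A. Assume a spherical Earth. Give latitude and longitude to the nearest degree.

≈ (40°N, 90°E)

The haversine formula gives a central angle δ ≈ 1.047 rad (60.0°) between the endpoints.
Interpolate at f = 2/3 with slerp weights a = sin((1−f)δ)/sin δ ≈ 0.395, b = sin(fδ)/sin δ ≈ 0.742.
p = a·p₁ + b·p₂ ≈ (0.004, 0.761, 0.648); φ = arcsin(p_z) ≈ 40.42°, λ = atan2(p_y, p_x) ≈ 89.72°.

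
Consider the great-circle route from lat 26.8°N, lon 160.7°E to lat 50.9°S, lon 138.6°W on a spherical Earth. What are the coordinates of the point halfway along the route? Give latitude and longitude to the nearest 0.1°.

Convert each endpoint to a unit vector on the sphere (x = cos φ cos λ, y = cos φ sin λ, z = sin φ).
The central angle between the endpoints is δ = arccos(p₁·p₂) ≈ 1.645 rad (94.3°).
Interpolate at f = 1/2 with slerp weights a = sin((1−f)δ)/sin δ ≈ 0.735, b = sin(fδ)/sin δ ≈ 0.735.
p = a·p₁ + b·p₂ ≈ (-0.967, -0.090, -0.239); φ = arcsin(p_z) ≈ -13.83°, λ = atan2(p_y, p_x) ≈ -174.70°.

≈ lat 13.8°S, lon 174.7°W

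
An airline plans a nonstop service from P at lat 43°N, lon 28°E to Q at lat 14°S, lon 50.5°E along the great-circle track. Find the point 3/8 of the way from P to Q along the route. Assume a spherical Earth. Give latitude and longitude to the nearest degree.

Convert each endpoint to a unit vector on the sphere (x = cos φ cos λ, y = cos φ sin λ, z = sin φ).
The central angle between the endpoints is δ = arccos(p₁·p₂) ≈ 1.058 rad (60.6°).
Interpolate at f = 3/8 with slerp weights a = sin((1−f)δ)/sin δ ≈ 0.705, b = sin(fδ)/sin δ ≈ 0.443.
p = a·p₁ + b·p₂ ≈ (0.729, 0.574, 0.373); φ = arcsin(p_z) ≈ 21.92°, λ = atan2(p_y, p_x) ≈ 38.22°.

≈ lat 22°N, lon 38°E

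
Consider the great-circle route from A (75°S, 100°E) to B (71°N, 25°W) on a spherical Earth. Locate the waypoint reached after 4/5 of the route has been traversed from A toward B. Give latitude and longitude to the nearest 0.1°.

Write both endpoints as unit vectors p₁, p₂ with components (cos φ cos λ, cos φ sin λ, sin φ).
The central angle between the endpoints is δ = arccos(p₁·p₂) ≈ 2.864 rad (164.1°).
Interpolate at f = 4/5 with slerp weights a = sin((1−f)δ)/sin δ ≈ 1.975, b = sin(fδ)/sin δ ≈ 2.740.
p = a·p₁ + b·p₂ ≈ (0.720, 0.127, 0.683); φ = arcsin(p_z) ≈ 43.05°, λ = atan2(p_y, p_x) ≈ 9.97°.

≈ (43.1°N, 10.0°E)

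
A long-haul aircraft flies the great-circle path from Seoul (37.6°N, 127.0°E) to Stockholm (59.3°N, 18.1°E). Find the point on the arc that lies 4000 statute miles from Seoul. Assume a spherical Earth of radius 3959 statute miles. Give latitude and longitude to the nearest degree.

Convert each endpoint to a unit vector on the sphere (x = cos φ cos λ, y = cos φ sin λ, z = sin φ).
The central angle between the endpoints is δ = arccos(p₁·p₂) ≈ 1.166 rad (66.8°). The total great-circle distance is δ·R ≈ 1.166 × 3959 ≈ 4617 mi, so the target fraction is f = 4000/4617 ≈ 0.866.
Interpolate at f ≈ 0.866 with slerp weights a = sin((1−f)δ)/sin δ ≈ 0.169, b = sin(fδ)/sin δ ≈ 0.921.
p = a·p₁ + b·p₂ ≈ (0.367, 0.253, 0.895); φ = arcsin(p_z) ≈ 63.55°, λ = atan2(p_y, p_x) ≈ 34.61°.

≈ 64°N, 35°E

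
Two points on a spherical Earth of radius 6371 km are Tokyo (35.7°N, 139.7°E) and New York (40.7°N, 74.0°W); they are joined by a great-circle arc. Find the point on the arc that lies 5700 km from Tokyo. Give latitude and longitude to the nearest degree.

Convert each endpoint to a unit vector on the sphere (x = cos φ cos λ, y = cos φ sin λ, z = sin φ).
The central angle between the endpoints is δ = arccos(p₁·p₂) ≈ 1.703 rad (97.6°). The total great-circle distance is δ·R ≈ 1.703 × 6371 ≈ 10849 km, so the target fraction is f = 5700/10849 ≈ 0.525.
Interpolate at f ≈ 0.525 with slerp weights a = sin((1−f)δ)/sin δ ≈ 0.729, b = sin(fδ)/sin δ ≈ 0.787.
p = a·p₁ + b·p₂ ≈ (-0.287, -0.190, 0.939); φ = arcsin(p_z) ≈ 69.84°, λ = atan2(p_y, p_x) ≈ -146.48°.

≈ 70°N, 146°W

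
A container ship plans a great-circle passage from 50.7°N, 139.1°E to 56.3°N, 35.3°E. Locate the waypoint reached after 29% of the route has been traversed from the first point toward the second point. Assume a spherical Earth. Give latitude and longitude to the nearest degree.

≈ 61°N, 117°E

Write both endpoints as unit vectors p₁, p₂ with components (cos φ cos λ, cos φ sin λ, sin φ).
The central angle between the endpoints is δ = arccos(p₁·p₂) ≈ 0.976 rad (55.9°).
Interpolate at f = 0.29 with slerp weights a = sin((1−f)δ)/sin δ ≈ 0.771, b = sin(fδ)/sin δ ≈ 0.337.
p = a·p₁ + b·p₂ ≈ (-0.217, 0.428, 0.877); φ = arcsin(p_z) ≈ 61.34°, λ = atan2(p_y, p_x) ≈ 116.84°.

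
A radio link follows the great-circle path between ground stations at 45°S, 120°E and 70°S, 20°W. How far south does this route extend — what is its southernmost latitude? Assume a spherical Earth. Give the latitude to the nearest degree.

The great circle lies in the plane with unit normal n̂ = (p₁ × p₂)/|p₁ × p₂|.
Here n̂_z ≈ -0.177; the vertex latitude is φ_max = arccos|n̂_z| ≈ 79.8°.
Check via Clairaut: cos φ_max = |cos φ₁| · sin C = cos(45.0°)·sin(165.5°) ≈ 0.177, again giving ≈ 79.8°.

≈ 80°S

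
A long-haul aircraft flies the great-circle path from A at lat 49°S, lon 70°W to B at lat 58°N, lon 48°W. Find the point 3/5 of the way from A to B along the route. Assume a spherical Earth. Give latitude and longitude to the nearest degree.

≈ lat 15°N, lon 59°W

Write both endpoints as unit vectors p₁, p₂ with components (cos φ cos λ, cos φ sin λ, sin φ).
The central angle between the endpoints is δ = arccos(p₁·p₂) ≈ 1.894 rad (108.5°).
Interpolate at f = 3/5 with slerp weights a = sin((1−f)δ)/sin δ ≈ 0.725, b = sin(fδ)/sin δ ≈ 0.957.
p = a·p₁ + b·p₂ ≈ (0.502, -0.824, 0.264); φ = arcsin(p_z) ≈ 15.33°, λ = atan2(p_y, p_x) ≈ -58.64°.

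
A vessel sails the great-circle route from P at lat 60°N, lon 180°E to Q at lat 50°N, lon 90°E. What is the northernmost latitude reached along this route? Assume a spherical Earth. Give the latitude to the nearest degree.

The great circle lies in the plane with unit normal n̂ = (p₁ × p₂)/|p₁ × p₂|.
Here n̂_z ≈ -0.430; the vertex latitude is φ_max = arccos|n̂_z| ≈ 64.6°.
Check via Clairaut: cos φ_max = |cos φ₁| · sin C = cos(60.0°)·sin(59.2°) ≈ 0.430, again giving ≈ 64.6°.

≈ 65°N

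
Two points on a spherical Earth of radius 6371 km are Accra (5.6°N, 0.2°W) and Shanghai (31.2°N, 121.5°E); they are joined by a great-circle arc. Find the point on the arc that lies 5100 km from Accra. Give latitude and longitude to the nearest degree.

From cos δ = sin φ₁ sin φ₂ + cos φ₁ cos φ₂ cos Δλ, the central angle is δ ≈ 1.979 rad (113.4°). The total great-circle distance is δ·R ≈ 1.979 × 6371 ≈ 12607 km, so the target fraction is f = 5100/12607 ≈ 0.405.
Interpolate at f ≈ 0.405 with slerp weights a = sin((1−f)δ)/sin δ ≈ 1.007, b = sin(fδ)/sin δ ≈ 0.782.
p = a·p₁ + b·p₂ ≈ (0.652, 0.567, 0.503); φ = arcsin(p_z) ≈ 30.22°, λ = atan2(p_y, p_x) ≈ 40.98°.

≈ 30°N, 41°E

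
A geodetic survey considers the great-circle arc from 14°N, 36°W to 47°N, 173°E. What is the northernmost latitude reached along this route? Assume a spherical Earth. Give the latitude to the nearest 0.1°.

The great circle lies in the plane with unit normal n̂ = (p₁ × p₂)/|p₁ × p₂|.
Here n̂_z ≈ -0.350; the vertex latitude is φ_max = arccos|n̂_z| ≈ 69.5°.
Check via Clairaut: cos φ_max = |cos φ₁| · sin C = cos(14.0°)·sin(21.2°) ≈ 0.350, again giving ≈ 69.5°.

≈ 69.5°N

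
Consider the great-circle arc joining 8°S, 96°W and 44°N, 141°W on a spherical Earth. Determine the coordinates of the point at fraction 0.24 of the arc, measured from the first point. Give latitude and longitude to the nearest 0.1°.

Write both endpoints as unit vectors p₁, p₂ with components (cos φ cos λ, cos φ sin λ, sin φ).
The central angle between the endpoints is δ = arccos(p₁·p₂) ≈ 1.152 rad (66.0°).
Interpolate at f = 0.24 with slerp weights a = sin((1−f)δ)/sin δ ≈ 0.840, b = sin(fδ)/sin δ ≈ 0.299.
p = a·p₁ + b·p₂ ≈ (-0.254, -0.963, 0.091); φ = arcsin(p_z) ≈ 5.20°, λ = atan2(p_y, p_x) ≈ -104.78°.

≈ 5.2°N, 104.8°W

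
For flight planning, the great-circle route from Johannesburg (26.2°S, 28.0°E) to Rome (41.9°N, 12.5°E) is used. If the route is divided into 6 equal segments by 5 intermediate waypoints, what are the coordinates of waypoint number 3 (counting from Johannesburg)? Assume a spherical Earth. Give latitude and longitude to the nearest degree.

≈ (8°N, 21°E)

The haversine formula gives a central angle δ ≈ 1.215 rad (69.6°) between the endpoints.
Interpolate at f = 3/6 with slerp weights a = sin((1−f)δ)/sin δ ≈ 0.609, b = sin(fδ)/sin δ ≈ 0.609.
p = a·p₁ + b·p₂ ≈ (0.925, 0.355, 0.138); φ = arcsin(p_z) ≈ 7.92°, λ = atan2(p_y, p_x) ≈ 20.98°.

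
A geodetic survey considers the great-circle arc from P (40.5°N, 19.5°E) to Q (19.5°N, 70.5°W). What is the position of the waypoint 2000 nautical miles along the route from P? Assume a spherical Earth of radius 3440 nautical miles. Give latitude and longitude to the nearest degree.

≈ (41°N, 25°W)

From cos δ = sin φ₁ sin φ₂ + cos φ₁ cos φ₂ cos Δλ, the central angle is δ ≈ 1.352 rad (77.5°). The total great-circle distance is δ·R ≈ 1.352 × 3440 ≈ 4652 nmi, so the target fraction is f = 2000/4652 ≈ 0.430.
Interpolate at f ≈ 0.430 with slerp weights a = sin((1−f)δ)/sin δ ≈ 0.714, b = sin(fδ)/sin δ ≈ 0.563.
p = a·p₁ + b·p₂ ≈ (0.689, -0.319, 0.651); φ = arcsin(p_z) ≈ 40.64°, λ = atan2(p_y, p_x) ≈ -24.84°.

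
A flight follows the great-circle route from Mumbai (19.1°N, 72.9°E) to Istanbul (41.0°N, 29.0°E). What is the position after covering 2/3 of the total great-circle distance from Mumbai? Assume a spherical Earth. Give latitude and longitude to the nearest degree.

From cos δ = sin φ₁ sin φ₂ + cos φ₁ cos φ₂ cos Δλ, the central angle is δ ≈ 0.755 rad (43.2°).
Interpolate at f = 2/3 with slerp weights a = sin((1−f)δ)/sin δ ≈ 0.363, b = sin(fδ)/sin δ ≈ 0.704.
p = a·p₁ + b·p₂ ≈ (0.566, 0.586, 0.581); φ = arcsin(p_z) ≈ 35.50°, λ = atan2(p_y, p_x) ≈ 46.00°.

≈ (35°N, 46°E)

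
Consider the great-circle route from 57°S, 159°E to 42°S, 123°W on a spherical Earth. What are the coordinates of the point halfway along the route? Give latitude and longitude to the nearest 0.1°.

Write both endpoints as unit vectors p₁, p₂ with components (cos φ cos λ, cos φ sin λ, sin φ).
The central angle between the endpoints is δ = arccos(p₁·p₂) ≈ 0.869 rad (49.8°).
Interpolate at f = 1/2 with slerp weights a = sin((1−f)δ)/sin δ ≈ 0.551, b = sin(fδ)/sin δ ≈ 0.551.
p = a·p₁ + b·p₂ ≈ (-0.503, -0.236, -0.831); φ = arcsin(p_z) ≈ -56.22°, λ = atan2(p_y, p_x) ≈ -154.88°.

≈ 56.2°S, 154.9°W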